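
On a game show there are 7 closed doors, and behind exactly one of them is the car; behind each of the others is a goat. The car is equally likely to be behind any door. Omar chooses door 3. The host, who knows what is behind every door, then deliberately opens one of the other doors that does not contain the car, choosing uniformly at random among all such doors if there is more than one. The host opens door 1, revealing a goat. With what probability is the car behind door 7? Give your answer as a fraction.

Condition on the true location of the car.
If it is behind door 1 (prior 1/7): the host opened door 1, so this case is ruled out; weight (1/7)·0 = 0.
If it is behind any of doors 2, 4, 5, 6, and 7 (prior 1/7 each): the host has 5 equally likely choices, so probability 1/5; weight (1/7)·(1/5) = 1/35 each.
If it is behind door 3 (prior 1/7): the host has 6 equally likely choices, so probability 1/6; weight (1/7)·(1/6) = 1/42.
The weights sum to 1/6.
So P(the car behind door 7 | the host opened door 1) = (1/35) / (1/6) = 6/35.

6/35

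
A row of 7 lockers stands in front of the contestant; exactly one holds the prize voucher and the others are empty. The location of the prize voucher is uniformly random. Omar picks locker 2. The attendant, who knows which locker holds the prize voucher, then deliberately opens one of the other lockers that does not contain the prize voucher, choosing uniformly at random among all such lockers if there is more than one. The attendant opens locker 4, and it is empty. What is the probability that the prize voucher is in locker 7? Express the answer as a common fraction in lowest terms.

6/35

Consider each possible location of the prize voucher in turn.
If it is in any of lockers 1, 3, 5, 6, and 7 (prior 1/7 each): the attendant has 5 equally likely choices, so probability 1/5; weight (1/7)·(1/5) = 1/35 each.
If it is in locker 2 (prior 1/7): the attendant has 6 equally likely choices, so probability 1/6; weight (1/7)·(1/6) = 1/42.
If it is in locker 4 (prior 1/7): the attendant opened locker 4, so this case is ruled out; weight (1/7)·0 = 0.
The weights sum to 1/6.
So P(the prize voucher in locker 7 | the attendant opened locker 4) = (1/35) / (1/6) = 6/35.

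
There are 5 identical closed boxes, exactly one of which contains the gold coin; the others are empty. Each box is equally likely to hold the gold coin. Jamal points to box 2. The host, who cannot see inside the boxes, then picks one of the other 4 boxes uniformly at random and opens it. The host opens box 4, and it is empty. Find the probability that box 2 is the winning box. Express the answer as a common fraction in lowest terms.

1/4

Because the host chose which box to open without knowing where the gold coin is, the choice is independent of the prize location. Learning that box 4 does not hold the gold coin simply rules out that one location and leaves the remaining 4 boxes still equally likely by symmetry.
So P(the gold coin in box 2) = 1/4.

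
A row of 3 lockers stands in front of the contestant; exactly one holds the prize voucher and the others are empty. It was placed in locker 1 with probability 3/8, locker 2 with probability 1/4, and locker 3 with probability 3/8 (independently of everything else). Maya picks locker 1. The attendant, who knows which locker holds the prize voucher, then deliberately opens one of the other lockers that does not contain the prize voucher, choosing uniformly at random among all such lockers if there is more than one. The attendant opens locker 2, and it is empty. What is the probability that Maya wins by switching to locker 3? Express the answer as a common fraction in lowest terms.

Consider each possible location of the prize voucher in turn.
If it is in locker 1 (prior 3/8): the attendant has 2 equally likely choices, so probability 1/2; weight (3/8)·(1/2) = 3/16.
If it is in locker 2 (prior 1/4): the attendant opened locker 2, so this case is ruled out; weight (1/4)·0 = 0.
If it is in locker 3 (prior 3/8): the attendant has no choice, probability 1; weight (3/8)·1 = 3/8.
The weights sum to 9/16.
So P(the prize voucher in locker 3 | the attendant opened locker 2) = (3/8) / (9/16) = 2/3.

2/3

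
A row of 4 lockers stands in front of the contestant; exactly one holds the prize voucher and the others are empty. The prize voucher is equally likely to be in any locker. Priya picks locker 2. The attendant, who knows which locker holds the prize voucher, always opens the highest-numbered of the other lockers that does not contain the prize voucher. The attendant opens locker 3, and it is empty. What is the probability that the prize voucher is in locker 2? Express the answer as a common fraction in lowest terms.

Apply Bayes' rule, conditioning on where the prize voucher actually is.
If it is in either of lockers 1 and 2 (prior 1/4 each): the attendant would have opened locker 4 instead, probability 0; weight (1/4)·0 = 0 each.
If it is in locker 3 (prior 1/4): the attendant opened locker 3, so this case is ruled out; weight (1/4)·0 = 0.
If it is in locker 4 (prior 1/4): locker 3 is the highest-numbered option available, probability 1; weight (1/4)·1 = 1/4.
The weights sum to 1/4.
So P(the prize voucher in locker 2 | the attendant opened locker 3) = 0 / (1/4) = 0.

0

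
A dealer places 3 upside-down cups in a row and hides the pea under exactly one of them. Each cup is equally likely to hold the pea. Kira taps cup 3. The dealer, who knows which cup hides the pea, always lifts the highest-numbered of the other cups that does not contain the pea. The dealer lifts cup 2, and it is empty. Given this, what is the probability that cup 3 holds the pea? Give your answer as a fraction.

1/2

Condition on the true location of the pea.
If it is under either of cups 1 and 3 (prior 1/3 each): cup 2 is the highest-numbered option available, probability 1; weight (1/3)·1 = 1/3 each.
If it is under cup 2 (prior 1/3): the dealer opened cup 2, so this case is ruled out; weight (1/3)·0 = 0.
The weights sum to 2/3.
So P(the pea under cup 3 | the dealer opened cup 2) = (1/3) / (2/3) = 1/2.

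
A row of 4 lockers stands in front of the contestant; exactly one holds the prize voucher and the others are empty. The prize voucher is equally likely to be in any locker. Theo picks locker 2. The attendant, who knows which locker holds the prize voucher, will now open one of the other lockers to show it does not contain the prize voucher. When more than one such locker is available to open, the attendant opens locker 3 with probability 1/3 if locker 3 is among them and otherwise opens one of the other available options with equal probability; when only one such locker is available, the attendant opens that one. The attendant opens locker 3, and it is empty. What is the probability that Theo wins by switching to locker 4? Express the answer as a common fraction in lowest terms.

1/3

Consider each possible location of the prize voucher in turn.
If it is in any of lockers 1, 2, and 4 (prior 1/4 each): locker 3 is available, opened with probability 1/3; weight (1/4)·(1/3) = 1/12 each.
If it is in locker 3 (prior 1/4): the attendant opened locker 3, so this case is ruled out; weight (1/4)·0 = 0.
The weights sum to 1/4.
So P(the prize voucher in locker 4 | the attendant opened locker 3) = (1/12) / (1/4) = 1/3.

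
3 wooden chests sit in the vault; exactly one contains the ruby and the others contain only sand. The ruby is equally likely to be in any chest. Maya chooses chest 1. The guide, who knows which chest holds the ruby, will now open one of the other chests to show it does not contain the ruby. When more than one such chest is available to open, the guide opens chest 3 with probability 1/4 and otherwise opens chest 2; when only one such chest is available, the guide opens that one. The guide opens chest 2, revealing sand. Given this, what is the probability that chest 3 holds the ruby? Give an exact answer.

Condition on the true location of the ruby.
If it is in chest 1 (prior 1/3): chest 3 is available but not opened, probability 3/4; weight (1/3)·(3/4) = 1/4.
If it is in chest 2 (prior 1/3): the guide opened chest 2, so this case is ruled out; weight (1/3)·0 = 0.
If it is in chest 3 (prior 1/3): only chest 2 is available, probability 1; weight (1/3)·1 = 1/3.
The weights sum to 7/12.
So P(the ruby in chest 3 | the guide opened chest 2) = (1/3) / (7/12) = 4/7.

4/7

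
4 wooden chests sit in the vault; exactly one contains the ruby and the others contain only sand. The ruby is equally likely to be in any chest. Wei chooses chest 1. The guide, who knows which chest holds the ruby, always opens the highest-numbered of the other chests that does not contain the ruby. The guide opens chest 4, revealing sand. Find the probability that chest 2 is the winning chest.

1/3

Apply Bayes' rule, conditioning on where the ruby actually is.
If it is in any of chests 1, 2, and 3 (prior 1/4 each): chest 4 is the highest-numbered option available, probability 1; weight (1/4)·1 = 1/4 each.
If it is in chest 4 (prior 1/4): the guide opened chest 4, so this case is ruled out; weight (1/4)·0 = 0.
The weights sum to 3/4.
So P(the ruby in chest 2 | the guide opened chest 4) = (1/4) / (3/4) = 1/3.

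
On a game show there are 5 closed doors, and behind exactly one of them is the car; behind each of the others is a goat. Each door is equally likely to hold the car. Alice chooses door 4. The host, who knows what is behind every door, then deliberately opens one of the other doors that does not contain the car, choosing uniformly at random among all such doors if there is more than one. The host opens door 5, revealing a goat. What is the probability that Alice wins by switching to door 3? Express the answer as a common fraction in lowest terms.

Condition on the true location of the car.
If it is behind any of doors 1, 2, and 3 (prior 1/5 each): the host has 3 equally likely choices, so probability 1/3; weight (1/5)·(1/3) = 1/15 each.
If it is behind door 4 (prior 1/5): the host has 4 equally likely choices, so probability 1/4; weight (1/5)·(1/4) = 1/20.
If it is behind door 5 (prior 1/5): the host opened door 5, so this case is ruled out; weight (1/5)·0 = 0.
The weights sum to 1/4.
So P(the car behind door 3 | the host opened door 5) = (1/15) / (1/4) = 4/15.

4/15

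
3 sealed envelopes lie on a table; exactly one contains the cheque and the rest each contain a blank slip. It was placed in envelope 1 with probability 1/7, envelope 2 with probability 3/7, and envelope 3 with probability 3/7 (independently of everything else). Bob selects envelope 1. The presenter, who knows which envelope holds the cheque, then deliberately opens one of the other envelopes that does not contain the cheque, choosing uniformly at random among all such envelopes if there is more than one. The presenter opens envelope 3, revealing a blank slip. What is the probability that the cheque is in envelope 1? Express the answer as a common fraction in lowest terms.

Condition on the true location of the cheque.
If it is in envelope 1 (prior 1/7): the presenter has 2 equally likely choices, so probability 1/2; weight (1/7)·(1/2) = 1/14.
If it is in envelope 2 (prior 3/7): the presenter has no choice, probability 1; weight (3/7)·1 = 3/7.
If it is in envelope 3 (prior 3/7): the presenter opened envelope 3, so this case is ruled out; weight (3/7)·0 = 0.
The weights sum to 1/2.
So P(the cheque in envelope 1 | the presenter opened envelope 3) = (1/14) / (1/2) = 1/7.

1/7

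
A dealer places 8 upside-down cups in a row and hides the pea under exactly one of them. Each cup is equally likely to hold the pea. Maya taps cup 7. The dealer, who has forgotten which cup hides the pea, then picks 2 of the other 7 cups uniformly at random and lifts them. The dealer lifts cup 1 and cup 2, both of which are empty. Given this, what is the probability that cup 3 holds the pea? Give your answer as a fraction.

Condition on the true location of the pea.
If it is under either of cups 1 and 2 (prior 1/8 each): that cup was opened and seen not to hold the prize — ruled out; weight (1/8)·0 = 0 each.
If it is under any of cups 3, 4, 5, 6, 7, and 8 (prior 1/8 each): the dealer picks exactly this set with probability 1/21 regardless, and none is the prize; weight (1/8)·(1/21) = 1/168 each.
The weights sum to 1/28.
So P(the pea under cup 3 | the dealer opened cup 1 and cup 2) = (1/168) / (1/28) = 1/6.

1/6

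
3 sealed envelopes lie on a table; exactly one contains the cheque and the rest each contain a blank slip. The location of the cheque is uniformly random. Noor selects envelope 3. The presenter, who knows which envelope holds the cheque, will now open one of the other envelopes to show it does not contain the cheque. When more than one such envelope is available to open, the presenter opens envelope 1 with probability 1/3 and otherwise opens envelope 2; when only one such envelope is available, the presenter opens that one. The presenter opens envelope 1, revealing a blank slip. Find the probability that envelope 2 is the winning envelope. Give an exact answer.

3/4

Condition on the true location of the cheque.
If it is in envelope 1 (prior 1/3): the presenter opened envelope 1, so this case is ruled out; weight (1/3)·0 = 0.
If it is in envelope 2 (prior 1/3): only envelope 1 is available, probability 1; weight (1/3)·1 = 1/3.
If it is in envelope 3 (prior 1/3): envelope 1 is available, opened with probability 1/3; weight (1/3)·(1/3) = 1/9.
The weights sum to 4/9.
So P(the cheque in envelope 2 | the presenter opened envelope 1) = (1/3) / (4/9) = 3/4.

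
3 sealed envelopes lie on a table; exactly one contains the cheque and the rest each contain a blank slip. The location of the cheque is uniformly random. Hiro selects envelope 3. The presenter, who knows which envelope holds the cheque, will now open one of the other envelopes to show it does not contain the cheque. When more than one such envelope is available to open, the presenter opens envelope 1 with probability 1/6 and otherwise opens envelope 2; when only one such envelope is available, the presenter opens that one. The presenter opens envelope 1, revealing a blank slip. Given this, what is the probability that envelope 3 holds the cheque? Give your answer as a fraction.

1/7

Apply Bayes' rule, conditioning on where the cheque actually is.
If it is in envelope 1 (prior 1/3): the presenter opened envelope 1, so this case is ruled out; weight (1/3)·0 = 0.
If it is in envelope 2 (prior 1/3): only envelope 1 is available, probability 1; weight (1/3)·1 = 1/3.
If it is in envelope 3 (prior 1/3): envelope 1 is available, opened with probability 1/6; weight (1/3)·(1/6) = 1/18.
The weights sum to 7/18.
So P(the cheque in envelope 3 | the presenter opened envelope 1) = (1/18) / (7/18) = 1/7.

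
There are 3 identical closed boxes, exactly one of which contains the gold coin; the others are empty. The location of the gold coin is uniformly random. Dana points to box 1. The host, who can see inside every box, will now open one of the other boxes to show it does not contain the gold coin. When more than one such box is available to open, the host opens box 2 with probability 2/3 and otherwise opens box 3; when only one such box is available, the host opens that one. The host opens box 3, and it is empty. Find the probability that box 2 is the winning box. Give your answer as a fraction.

3/4

Consider each possible location of the gold coin in turn.
If it is in box 1 (prior 1/3): box 2 is available but not opened, probability 1/3; weight (1/3)·(1/3) = 1/9.
If it is in box 2 (prior 1/3): only box 3 is available, probability 1; weight (1/3)·1 = 1/3.
If it is in box 3 (prior 1/3): the host opened box 3, so this case is ruled out; weight (1/3)·0 = 0.
The weights sum to 4/9.
So P(the gold coin in box 2 | the host opened box 3) = (1/3) / (4/9) = 3/4.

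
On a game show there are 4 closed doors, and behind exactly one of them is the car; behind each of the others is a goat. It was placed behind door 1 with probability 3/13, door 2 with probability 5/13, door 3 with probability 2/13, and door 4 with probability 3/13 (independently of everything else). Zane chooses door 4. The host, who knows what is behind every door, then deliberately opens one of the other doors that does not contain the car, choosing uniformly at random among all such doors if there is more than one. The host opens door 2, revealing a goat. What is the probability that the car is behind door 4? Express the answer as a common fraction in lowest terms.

Condition on the true location of the car.
If it is behind door 1 (prior 3/13): the host has 2 equally likely choices, so probability 1/2; weight (3/13)·(1/2) = 3/26.
If it is behind door 2 (prior 5/13): the host opened door 2, so this case is ruled out; weight (5/13)·0 = 0.
If it is behind door 3 (prior 2/13): the host has 2 equally likely choices, so probability 1/2; weight (2/13)·(1/2) = 1/13.
If it is behind door 4 (prior 3/13): the host has 3 equally likely choices, so probability 1/3; weight (3/13)·(1/3) = 1/13.
The weights sum to 7/26.
So P(the car behind door 4 | the host opened door 2) = (1/13) / (7/26) = 2/7.

2/7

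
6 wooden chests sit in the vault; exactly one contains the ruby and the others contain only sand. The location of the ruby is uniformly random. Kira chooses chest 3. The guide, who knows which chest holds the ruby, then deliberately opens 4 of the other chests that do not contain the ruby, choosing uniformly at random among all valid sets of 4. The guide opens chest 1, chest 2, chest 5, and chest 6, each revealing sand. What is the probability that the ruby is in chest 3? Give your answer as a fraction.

Consider each possible location of the ruby in turn.
If it is in any of chests 1, 2, 5, and 6 (prior 1/6 each): that chest was opened and seen not to hold the prize — ruled out; weight (1/6)·0 = 0 each.
If it is in chest 3 (prior 1/6): the guide has 5 equally likely choices, so probability 1/5; weight (1/6)·(1/5) = 1/30.
If it is in chest 4 (prior 1/6): the guide has no choice, probability 1; weight (1/6)·1 = 1/6.
The weights sum to 1/5.
So P(the ruby in chest 3 | the guide opened chest 1, chest 2, chest 5, and chest 6) = (1/30) / (1/5) = 1/6.

1/6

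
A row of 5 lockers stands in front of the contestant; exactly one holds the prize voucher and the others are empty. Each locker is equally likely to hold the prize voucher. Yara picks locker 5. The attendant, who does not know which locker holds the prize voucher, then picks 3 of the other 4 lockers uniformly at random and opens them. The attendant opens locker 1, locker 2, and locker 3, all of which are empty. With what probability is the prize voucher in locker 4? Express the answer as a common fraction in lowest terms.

1/2

Apply Bayes' rule, conditioning on where the prize voucher actually is.
If it is in any of lockers 1, 2, and 3 (prior 1/5 each): that locker was opened and seen not to hold the prize — ruled out; weight (1/5)·0 = 0 each.
If it is in either of lockers 4 and 5 (prior 1/5 each): the attendant picks exactly this set with probability 1/4 regardless, and none is the prize; weight (1/5)·(1/4) = 1/20 each.
The weights sum to 1/10.
So P(the prize voucher in locker 4 | the attendant opened locker 1, locker 2, and locker 3) = (1/20) / (1/10) = 1/2.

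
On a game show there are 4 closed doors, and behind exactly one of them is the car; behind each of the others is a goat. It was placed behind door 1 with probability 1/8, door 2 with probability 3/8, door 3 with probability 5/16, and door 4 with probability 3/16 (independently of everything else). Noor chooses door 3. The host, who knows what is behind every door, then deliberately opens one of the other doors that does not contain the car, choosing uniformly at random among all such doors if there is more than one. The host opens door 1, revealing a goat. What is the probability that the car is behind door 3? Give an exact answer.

Apply Bayes' rule, conditioning on where the car actually is.
If it is behind door 1 (prior 1/8): the host opened door 1, so this case is ruled out; weight (1/8)·0 = 0.
If it is behind door 2 (prior 3/8): the host has 2 equally likely choices, so probability 1/2; weight (3/8)·(1/2) = 3/16.
If it is behind door 3 (prior 5/16): the host has 3 equally likely choices, so probability 1/3; weight (5/16)·(1/3) = 5/48.
If it is behind door 4 (prior 3/16): the host has 2 equally likely choices, so probability 1/2; weight (3/16)·(1/2) = 3/32.
The weights sum to 37/96.
So P(the car behind door 3 | the host opened door 1) = (5/48) / (37/96) = 10/37.

10/37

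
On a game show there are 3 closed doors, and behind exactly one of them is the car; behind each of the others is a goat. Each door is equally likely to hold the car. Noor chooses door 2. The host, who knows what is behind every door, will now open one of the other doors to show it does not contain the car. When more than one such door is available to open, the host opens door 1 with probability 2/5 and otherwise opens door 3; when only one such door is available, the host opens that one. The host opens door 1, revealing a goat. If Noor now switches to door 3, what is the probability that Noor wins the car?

Consider each possible location of the car in turn.
If it is behind door 1 (prior 1/3): the host opened door 1, so this case is ruled out; weight (1/3)·0 = 0.
If it is behind door 2 (prior 1/3): door 1 is available, opened with probability 2/5; weight (1/3)·(2/5) = 2/15.
If it is behind door 3 (prior 1/3): only door 1 is available, probability 1; weight (1/3)·1 = 1/3.
The weights sum to 7/15.
So P(the car behind door 3 | the host opened door 1) = (1/3) / (7/15) = 5/7.

5/7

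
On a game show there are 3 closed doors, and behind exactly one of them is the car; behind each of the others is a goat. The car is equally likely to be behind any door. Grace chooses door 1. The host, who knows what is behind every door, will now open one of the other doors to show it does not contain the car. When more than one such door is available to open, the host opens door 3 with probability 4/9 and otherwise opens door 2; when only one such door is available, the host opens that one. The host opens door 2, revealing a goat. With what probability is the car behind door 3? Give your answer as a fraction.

9/14

Condition on the true location of the car.
If it is behind door 1 (prior 1/3): door 3 is available but not opened, probability 5/9; weight (1/3)·(5/9) = 5/27.
If it is behind door 2 (prior 1/3): the host opened door 2, so this case is ruled out; weight (1/3)·0 = 0.
If it is behind door 3 (prior 1/3): only door 2 is available, probability 1; weight (1/3)·1 = 1/3.
The weights sum to 14/27.
So P(the car behind door 3 | the host opened door 2) = (1/3) / (14/27) = 9/14.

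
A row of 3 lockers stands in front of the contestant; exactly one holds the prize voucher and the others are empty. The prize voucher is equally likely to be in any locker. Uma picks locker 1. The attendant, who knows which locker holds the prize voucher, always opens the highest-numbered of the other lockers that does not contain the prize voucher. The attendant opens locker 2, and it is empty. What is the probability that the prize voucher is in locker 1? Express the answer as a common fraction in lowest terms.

Condition on the true location of the prize voucher.
If it is in locker 1 (prior 1/3): the attendant would have opened locker 3 instead, probability 0; weight (1/3)·0 = 0.
If it is in locker 2 (prior 1/3): the attendant opened locker 2, so this case is ruled out; weight (1/3)·0 = 0.
If it is in locker 3 (prior 1/3): locker 2 is the highest-numbered option available, probability 1; weight (1/3)·1 = 1/3.
The weights sum to 1/3.
So P(the prize voucher in locker 1 | the attendant opened locker 2) = 0 / (1/3) = 0.

0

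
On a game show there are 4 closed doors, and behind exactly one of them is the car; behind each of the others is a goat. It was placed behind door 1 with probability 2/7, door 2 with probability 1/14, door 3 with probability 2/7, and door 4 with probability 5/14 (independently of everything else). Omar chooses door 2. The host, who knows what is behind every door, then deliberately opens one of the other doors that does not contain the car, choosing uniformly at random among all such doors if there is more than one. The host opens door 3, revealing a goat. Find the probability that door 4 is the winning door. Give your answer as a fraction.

Consider each possible location of the car in turn.
If it is behind door 1 (prior 2/7): the host has 2 equally likely choices, so probability 1/2; weight (2/7)·(1/2) = 1/7.
If it is behind door 2 (prior 1/14): the host has 3 equally likely choices, so probability 1/3; weight (1/14)·(1/3) = 1/42.
If it is behind door 3 (prior 2/7): the host opened door 3, so this case is ruled out; weight (2/7)·0 = 0.
If it is behind door 4 (prior 5/14): the host has 2 equally likely choices, so probability 1/2; weight (5/14)·(1/2) = 5/28.
The weights sum to 29/84.
So P(the car behind door 4 | the host opened door 3) = (5/28) / (29/84) = 15/29.

15/29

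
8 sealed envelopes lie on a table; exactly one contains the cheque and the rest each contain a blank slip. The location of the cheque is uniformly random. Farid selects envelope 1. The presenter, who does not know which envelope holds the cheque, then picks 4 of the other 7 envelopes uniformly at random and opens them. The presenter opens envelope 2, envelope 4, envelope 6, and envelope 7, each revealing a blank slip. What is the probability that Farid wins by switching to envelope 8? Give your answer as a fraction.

1/4

Because the presenter chose which envelopes to open without knowing where the cheque is, the choice is independent of the prize location. Learning that none of the 4 opened envelopes holds the cheque simply rules out those 4 locations and leaves the remaining 4 envelopes still equally likely by symmetry.
So P(the cheque in envelope 8) = 1/4.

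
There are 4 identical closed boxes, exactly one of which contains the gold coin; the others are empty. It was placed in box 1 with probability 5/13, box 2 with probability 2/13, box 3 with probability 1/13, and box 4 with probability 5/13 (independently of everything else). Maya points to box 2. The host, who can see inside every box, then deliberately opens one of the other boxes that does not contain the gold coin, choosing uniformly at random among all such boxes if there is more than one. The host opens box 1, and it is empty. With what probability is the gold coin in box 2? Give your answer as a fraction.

Condition on the true location of the gold coin.
If it is in box 1 (prior 5/13): the host opened box 1, so this case is ruled out; weight (5/13)·0 = 0.
If it is in box 2 (prior 2/13): the host has 3 equally likely choices, so probability 1/3; weight (2/13)·(1/3) = 2/39.
If it is in box 3 (prior 1/13): the host has 2 equally likely choices, so probability 1/2; weight (1/13)·(1/2) = 1/26.
If it is in box 4 (prior 5/13): the host has 2 equally likely choices, so probability 1/2; weight (5/13)·(1/2) = 5/26.
The weights sum to 11/39.
So P(the gold coin in box 2 | the host opened box 1) = (2/39) / (11/39) = 2/11.

2/11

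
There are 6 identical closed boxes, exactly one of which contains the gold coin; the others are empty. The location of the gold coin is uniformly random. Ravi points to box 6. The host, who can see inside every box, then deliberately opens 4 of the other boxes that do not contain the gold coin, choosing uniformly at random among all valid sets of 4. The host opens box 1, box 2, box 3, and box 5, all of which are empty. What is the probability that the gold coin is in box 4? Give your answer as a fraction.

Consider each possible location of the gold coin in turn.
If it is in any of boxes 1, 2, 3, and 5 (prior 1/6 each): that box was opened and seen not to hold the prize — ruled out; weight (1/6)·0 = 0 each.
If it is in box 4 (prior 1/6): the host has no choice, probability 1; weight (1/6)·1 = 1/6.
If it is in box 6 (prior 1/6): the host has 5 equally likely choices, so probability 1/5; weight (1/6)·(1/5) = 1/30.
The weights sum to 1/5.
So P(the gold coin in box 4 | the host opened box 1, box 2, box 3, and box 5) = (1/6) / (1/5) = 5/6.

5/6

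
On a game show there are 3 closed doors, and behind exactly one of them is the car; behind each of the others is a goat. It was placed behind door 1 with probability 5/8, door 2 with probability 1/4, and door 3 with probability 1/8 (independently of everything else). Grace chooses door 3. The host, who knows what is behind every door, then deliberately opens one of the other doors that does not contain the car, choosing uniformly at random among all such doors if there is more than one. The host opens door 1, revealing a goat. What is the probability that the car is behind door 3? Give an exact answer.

1/5

Apply Bayes' rule, conditioning on where the car actually is.
If it is behind door 1 (prior 5/8): the host opened door 1, so this case is ruled out; weight (5/8)·0 = 0.
If it is behind door 2 (prior 1/4): the host has no choice, probability 1; weight (1/4)·1 = 1/4.
If it is behind door 3 (prior 1/8): the host has 2 equally likely choices, so probability 1/2; weight (1/8)·(1/2) = 1/16.
The weights sum to 5/16.
So P(the car behind door 3 | the host opened door 1) = (1/16) / (5/16) = 1/5.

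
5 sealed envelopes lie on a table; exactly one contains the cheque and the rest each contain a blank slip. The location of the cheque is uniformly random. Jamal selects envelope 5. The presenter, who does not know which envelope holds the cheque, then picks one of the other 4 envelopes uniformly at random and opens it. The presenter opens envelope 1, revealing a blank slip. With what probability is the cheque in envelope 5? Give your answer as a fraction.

Consider each possible location of the cheque in turn.
If it is in envelope 1 (prior 1/5): the presenter opened envelope 1, so this case is ruled out; weight (1/5)·0 = 0.
If it is in any of envelopes 2, 3, 4, and 5 (prior 1/5 each): the presenter picks envelope 1 with probability 1/4 regardless, and it is not the prize; weight (1/5)·(1/4) = 1/20 each.
The weights sum to 1/5.
So P(the cheque in envelope 5 | the presenter opened envelope 1) = (1/20) / (1/5) = 1/4.

1/4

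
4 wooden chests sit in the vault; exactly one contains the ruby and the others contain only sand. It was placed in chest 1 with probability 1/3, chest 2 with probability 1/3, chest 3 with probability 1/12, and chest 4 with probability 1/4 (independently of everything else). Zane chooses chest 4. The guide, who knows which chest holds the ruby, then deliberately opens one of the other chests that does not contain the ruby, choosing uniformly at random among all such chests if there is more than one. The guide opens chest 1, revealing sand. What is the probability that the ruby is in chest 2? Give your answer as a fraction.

4/7

Condition on the true location of the ruby.
If it is in chest 1 (prior 1/3): the guide opened chest 1, so this case is ruled out; weight (1/3)·0 = 0.
If it is in chest 2 (prior 1/3): the guide has 2 equally likely choices, so probability 1/2; weight (1/3)·(1/2) = 1/6.
If it is in chest 3 (prior 1/12): the guide has 2 equally likely choices, so probability 1/2; weight (1/12)·(1/2) = 1/24.
If it is in chest 4 (prior 1/4): the guide has 3 equally likely choices, so probability 1/3; weight (1/4)·(1/3) = 1/12.
The weights sum to 7/24.
So P(the ruby in chest 2 | the guide opened chest 1) = (1/6) / (7/24) = 4/7.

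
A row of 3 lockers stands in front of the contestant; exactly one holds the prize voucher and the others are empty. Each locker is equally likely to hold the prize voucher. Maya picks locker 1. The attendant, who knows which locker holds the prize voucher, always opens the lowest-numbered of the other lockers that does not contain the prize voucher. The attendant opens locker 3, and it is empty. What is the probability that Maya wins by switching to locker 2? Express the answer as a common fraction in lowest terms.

1

Condition on the true location of the prize voucher.
If it is in locker 1 (prior 1/3): the attendant would have opened locker 2 instead, probability 0; weight (1/3)·0 = 0.
If it is in locker 2 (prior 1/3): locker 3 is the lowest-numbered option available, probability 1; weight (1/3)·1 = 1/3.
If it is in locker 3 (prior 1/3): the attendant opened locker 3, so this case is ruled out; weight (1/3)·0 = 0.
The weights sum to 1/3.
So P(the prize voucher in locker 2 | the attendant opened locker 3) = (1/3) / (1/3) = 1.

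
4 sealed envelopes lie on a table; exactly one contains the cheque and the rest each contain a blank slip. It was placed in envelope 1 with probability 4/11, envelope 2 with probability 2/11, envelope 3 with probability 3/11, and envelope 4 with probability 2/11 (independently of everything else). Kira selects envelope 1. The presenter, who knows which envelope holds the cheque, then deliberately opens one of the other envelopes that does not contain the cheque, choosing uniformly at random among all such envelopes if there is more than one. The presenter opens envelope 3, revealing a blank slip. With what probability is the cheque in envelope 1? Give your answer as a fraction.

Condition on the true location of the cheque.
If it is in envelope 1 (prior 4/11): the presenter has 3 equally likely choices, so probability 1/3; weight (4/11)·(1/3) = 4/33.
If it is in either of envelopes 2 and 4 (prior 2/11 each): the presenter has 2 equally likely choices, so probability 1/2; weight (2/11)·(1/2) = 1/11 each.
If it is in envelope 3 (prior 3/11): the presenter opened envelope 3, so this case is ruled out; weight (3/11)·0 = 0.
The weights sum to 10/33.
So P(the cheque in envelope 1 | the presenter opened envelope 3) = (4/33) / (10/33) = 2/5.

2/5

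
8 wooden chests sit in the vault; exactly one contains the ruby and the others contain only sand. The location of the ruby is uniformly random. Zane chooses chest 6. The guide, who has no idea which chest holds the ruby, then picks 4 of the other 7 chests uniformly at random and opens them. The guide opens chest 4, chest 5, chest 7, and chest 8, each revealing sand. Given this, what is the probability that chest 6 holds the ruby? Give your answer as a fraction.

1/4

Condition on the true location of the ruby.
If it is in any of chests 1, 2, 3, and 6 (prior 1/8 each): the guide picks exactly this set with probability 1/35 regardless, and none is the prize; weight (1/8)·(1/35) = 1/280 each.
If it is in any of chests 4, 5, 7, and 8 (prior 1/8 each): that chest was opened and seen not to hold the prize — ruled out; weight (1/8)·0 = 0 each.
The weights sum to 1/70.
So P(the ruby in chest 6 | the guide opened chest 4, chest 5, chest 7, and chest 8) = (1/280) / (1/70) = 1/4.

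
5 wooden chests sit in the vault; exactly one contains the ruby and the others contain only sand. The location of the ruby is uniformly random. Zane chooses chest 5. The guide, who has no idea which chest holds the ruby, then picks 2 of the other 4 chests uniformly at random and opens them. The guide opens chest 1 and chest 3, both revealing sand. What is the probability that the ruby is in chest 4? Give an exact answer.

Apply Bayes' rule, conditioning on where the ruby actually is.
If it is in either of chests 1 and 3 (prior 1/5 each): that chest was opened and seen not to hold the prize — ruled out; weight (1/5)·0 = 0 each.
If it is in any of chests 2, 4, and 5 (prior 1/5 each): the guide picks exactly this set with probability 1/6 regardless, and none is the prize; weight (1/5)·(1/6) = 1/30 each.
The weights sum to 1/10.
So P(the ruby in chest 4 | the guide opened chest 1 and chest 3) = (1/30) / (1/10) = 1/3.

1/3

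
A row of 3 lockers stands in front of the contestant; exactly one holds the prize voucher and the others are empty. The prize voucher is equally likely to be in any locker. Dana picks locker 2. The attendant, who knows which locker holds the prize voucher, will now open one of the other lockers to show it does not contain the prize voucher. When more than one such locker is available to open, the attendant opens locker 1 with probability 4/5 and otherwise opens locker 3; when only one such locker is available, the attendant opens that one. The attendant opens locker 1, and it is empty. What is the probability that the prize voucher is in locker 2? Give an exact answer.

4/9

Apply Bayes' rule, conditioning on where the prize voucher actually is.
If it is in locker 1 (prior 1/3): the attendant opened locker 1, so this case is ruled out; weight (1/3)·0 = 0.
If it is in locker 2 (prior 1/3): locker 1 is available, opened with probability 4/5; weight (1/3)·(4/5) = 4/15.
If it is in locker 3 (prior 1/3): only locker 1 is available, probability 1; weight (1/3)·1 = 1/3.
The weights sum to 3/5.
So P(the prize voucher in locker 2 | the attendant opened locker 1) = (4/15) / (3/5) = 4/9.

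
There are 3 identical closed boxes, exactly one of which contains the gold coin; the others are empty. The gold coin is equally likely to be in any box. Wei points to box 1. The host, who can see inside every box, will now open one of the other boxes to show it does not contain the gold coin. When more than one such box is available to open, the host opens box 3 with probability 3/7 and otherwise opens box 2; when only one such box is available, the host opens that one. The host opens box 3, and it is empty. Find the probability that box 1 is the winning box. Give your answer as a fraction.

Condition on the true location of the gold coin.
If it is in box 1 (prior 1/3): box 3 is available, opened with probability 3/7; weight (1/3)·(3/7) = 1/7.
If it is in box 2 (prior 1/3): only box 3 is available, probability 1; weight (1/3)·1 = 1/3.
If it is in box 3 (prior 1/3): the host opened box 3, so this case is ruled out; weight (1/3)·0 = 0.
The weights sum to 10/21.
So P(the gold coin in box 1 | the host opened box 3) = (1/7) / (10/21) = 3/10.

3/10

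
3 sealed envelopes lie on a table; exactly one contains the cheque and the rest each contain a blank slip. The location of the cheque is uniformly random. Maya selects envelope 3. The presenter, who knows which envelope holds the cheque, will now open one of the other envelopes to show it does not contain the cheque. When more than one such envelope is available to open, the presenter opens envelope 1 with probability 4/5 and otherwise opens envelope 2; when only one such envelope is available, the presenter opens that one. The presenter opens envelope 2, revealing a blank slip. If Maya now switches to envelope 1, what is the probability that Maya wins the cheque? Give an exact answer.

Consider each possible location of the cheque in turn.
If it is in envelope 1 (prior 1/3): only envelope 2 is available, probability 1; weight (1/3)·1 = 1/3.
If it is in envelope 2 (prior 1/3): the presenter opened envelope 2, so this case is ruled out; weight (1/3)·0 = 0.
If it is in envelope 3 (prior 1/3): envelope 1 is available but not opened, probability 1/5; weight (1/3)·(1/5) = 1/15.
The weights sum to 2/5.
So P(the cheque in envelope 1 | the presenter opened envelope 2) = (1/3) / (2/5) = 5/6.

5/6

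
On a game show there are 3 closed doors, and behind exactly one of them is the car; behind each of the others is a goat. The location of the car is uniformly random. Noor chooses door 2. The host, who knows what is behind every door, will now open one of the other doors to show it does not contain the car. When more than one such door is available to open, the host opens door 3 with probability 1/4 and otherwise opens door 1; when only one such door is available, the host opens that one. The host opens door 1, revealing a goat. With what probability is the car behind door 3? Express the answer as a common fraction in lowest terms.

4/7

Apply Bayes' rule, conditioning on where the car actually is.
If it is behind door 1 (prior 1/3): the host opened door 1, so this case is ruled out; weight (1/3)·0 = 0.
If it is behind door 2 (prior 1/3): door 3 is available but not opened, probability 3/4; weight (1/3)·(3/4) = 1/4.
If it is behind door 3 (prior 1/3): only door 1 is available, probability 1; weight (1/3)·1 = 1/3.
The weights sum to 7/12.
So P(the car behind door 3 | the host opened door 1) = (1/3) / (7/12) = 4/7.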